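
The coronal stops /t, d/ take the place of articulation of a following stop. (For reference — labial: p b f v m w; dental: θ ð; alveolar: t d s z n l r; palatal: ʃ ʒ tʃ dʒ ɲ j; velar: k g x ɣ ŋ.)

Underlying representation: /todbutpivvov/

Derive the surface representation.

[tobbuppivvov]

/d/ before /b/ (labial) → [b]
/t/ before /p/ (labial) → [p]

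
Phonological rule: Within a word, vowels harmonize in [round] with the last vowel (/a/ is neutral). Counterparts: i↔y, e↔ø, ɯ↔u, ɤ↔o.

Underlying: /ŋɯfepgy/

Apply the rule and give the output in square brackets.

/ɯ/ harmonizes with /y/ ([+round]) → [u]
/e/ harmonizes with /y/ ([+round]) → [ø]

[ŋuføpgy]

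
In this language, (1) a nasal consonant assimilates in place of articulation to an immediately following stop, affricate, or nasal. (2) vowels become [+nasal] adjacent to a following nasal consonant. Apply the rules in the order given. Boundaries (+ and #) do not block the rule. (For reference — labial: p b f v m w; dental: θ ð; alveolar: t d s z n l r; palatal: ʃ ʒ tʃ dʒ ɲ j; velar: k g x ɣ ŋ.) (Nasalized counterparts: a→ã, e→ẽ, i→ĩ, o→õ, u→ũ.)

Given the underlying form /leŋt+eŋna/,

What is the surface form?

Rule 1: /ŋ/ before /t/ (alveolar) → [n]
Rule 1: /ŋ/ before /n/ (alveolar) → [n]
After rule 1: lent+enna
Rule 2: /e/ before nasal /n/ → [ẽ]
Rule 2: /e/ before nasal /n/ → [ẽ]

[lẽnt+ẽnna]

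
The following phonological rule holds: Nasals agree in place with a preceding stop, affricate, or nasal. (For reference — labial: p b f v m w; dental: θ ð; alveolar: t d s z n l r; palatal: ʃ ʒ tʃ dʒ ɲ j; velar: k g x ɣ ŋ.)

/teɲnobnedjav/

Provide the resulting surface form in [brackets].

[teɲɲobmedjav]

/n/ after /ɲ/ (palatal) → [ɲ]
/n/ after /b/ (labial) → [m]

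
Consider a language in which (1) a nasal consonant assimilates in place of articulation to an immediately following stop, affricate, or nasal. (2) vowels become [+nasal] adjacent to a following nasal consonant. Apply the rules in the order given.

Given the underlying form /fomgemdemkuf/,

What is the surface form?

[fõŋgẽndẽŋkuf]

Rule 1: /m/ before /g/ (velar) → [ŋ]
Rule 1: /m/ before /d/ (alveolar) → [n]
Rule 1: /m/ before /k/ (velar) → [ŋ]
After rule 1: foŋgendeŋkuf
Rule 2: /o/ before nasal /ŋ/ → [õ]
Rule 2: /e/ before nasal /n/ → [ẽ]
Rule 2: /e/ before nasal /ŋ/ → [ẽ]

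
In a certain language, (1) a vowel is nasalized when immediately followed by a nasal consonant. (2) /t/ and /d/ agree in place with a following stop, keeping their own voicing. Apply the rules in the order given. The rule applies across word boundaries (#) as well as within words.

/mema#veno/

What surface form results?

Rule 1: /e/ before nasal /m/ → [ẽ]
Rule 1: /e/ before nasal /n/ → [ẽ]
After rule 1: mẽma#vẽno
Rule 2: no segment meets the rule's conditions; no change.

[mẽma#vẽno]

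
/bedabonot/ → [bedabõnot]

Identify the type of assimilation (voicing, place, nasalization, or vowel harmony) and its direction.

nasalization, regressive

/o/→[õ].
Each target copies a feature from the following segment, so the direction is regressive.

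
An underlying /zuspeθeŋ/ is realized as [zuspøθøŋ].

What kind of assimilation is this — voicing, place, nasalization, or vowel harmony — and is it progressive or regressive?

/e/→[ø] /e/→[ø].
Vowels agree with the first vowel, so the harmony is progressive.

vowel harmony, progressive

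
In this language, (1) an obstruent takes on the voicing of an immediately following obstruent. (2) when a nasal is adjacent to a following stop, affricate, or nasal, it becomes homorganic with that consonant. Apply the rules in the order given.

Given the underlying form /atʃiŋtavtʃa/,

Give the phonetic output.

Rule 1: /v/ before /tʃ/ (voiceless) → [f]
After rule 1: atʃiŋtaftʃa
Rule 2: /ŋ/ before /t/ (alveolar) → [n]

[atʃintaftʃa]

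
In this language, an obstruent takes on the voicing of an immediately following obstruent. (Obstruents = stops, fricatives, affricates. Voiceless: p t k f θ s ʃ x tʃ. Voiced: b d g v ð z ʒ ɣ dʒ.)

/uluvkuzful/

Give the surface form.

[ulufkusful]

/v/ before /k/ (voiceless) → [f]
/z/ before /f/ (voiceless) → [s]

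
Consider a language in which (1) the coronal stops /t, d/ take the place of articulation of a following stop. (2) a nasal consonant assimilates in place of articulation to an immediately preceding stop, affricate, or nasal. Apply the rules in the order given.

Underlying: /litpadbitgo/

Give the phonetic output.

[lippabbikgo]

Rule 1: /t/ before /p/ (labial) → [p]
Rule 1: /d/ before /b/ (labial) → [b]
Rule 1: /t/ before /g/ (velar) → [k]
After rule 1: lippabbikgo
Rule 2: no segment meets the rule's conditions; no change.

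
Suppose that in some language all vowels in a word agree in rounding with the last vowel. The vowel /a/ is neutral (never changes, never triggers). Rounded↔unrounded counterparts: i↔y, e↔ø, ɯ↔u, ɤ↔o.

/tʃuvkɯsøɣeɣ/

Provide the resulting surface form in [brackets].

[tʃɯvkɯseɣeɣ]

/u/ harmonizes with /e/ ([-round]) → [ɯ]
/ø/ harmonizes with /e/ ([-round]) → [e]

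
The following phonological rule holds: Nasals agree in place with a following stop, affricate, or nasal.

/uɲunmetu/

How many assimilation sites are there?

1

/n/ before /m/ (labial) → [m]
1 segment changes.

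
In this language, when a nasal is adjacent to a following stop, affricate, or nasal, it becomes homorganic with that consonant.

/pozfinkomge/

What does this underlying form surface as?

/n/ before /k/ (velar) → [ŋ]
/m/ before /g/ (velar) → [ŋ]

[pozfiŋkoŋge]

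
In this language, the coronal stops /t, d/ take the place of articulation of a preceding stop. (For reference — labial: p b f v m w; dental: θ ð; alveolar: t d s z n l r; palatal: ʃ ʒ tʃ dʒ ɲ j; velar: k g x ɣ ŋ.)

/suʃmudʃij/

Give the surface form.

[suʃmudʃij]

no segment meets the rule's conditions; no change.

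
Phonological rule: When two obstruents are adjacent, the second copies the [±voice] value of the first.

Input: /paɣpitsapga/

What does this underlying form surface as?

/p/ after /ɣ/ (voiced) → [b]
/g/ after /p/ (voiceless) → [k]

[paɣbitsapka]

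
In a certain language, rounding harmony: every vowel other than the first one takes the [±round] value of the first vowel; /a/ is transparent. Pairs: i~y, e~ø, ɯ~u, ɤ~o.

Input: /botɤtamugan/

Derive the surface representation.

[bototamugan]

/ɤ/ harmonizes with /o/ ([+round]) → [o]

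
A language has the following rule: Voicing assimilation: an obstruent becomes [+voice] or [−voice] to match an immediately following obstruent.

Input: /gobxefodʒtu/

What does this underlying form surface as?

[gopxefotʃtu]

/b/ before /x/ (voiceless) → [p]
/dʒ/ before /t/ (voiceless) → [tʃ]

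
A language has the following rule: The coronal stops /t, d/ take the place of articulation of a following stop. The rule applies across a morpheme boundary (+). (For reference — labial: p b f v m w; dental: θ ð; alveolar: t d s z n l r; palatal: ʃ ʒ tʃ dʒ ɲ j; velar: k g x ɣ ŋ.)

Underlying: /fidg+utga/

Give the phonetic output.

[figg+ukga]

/d/ before /g/ (velar) → [g]
/t/ before /g/ (velar) → [k]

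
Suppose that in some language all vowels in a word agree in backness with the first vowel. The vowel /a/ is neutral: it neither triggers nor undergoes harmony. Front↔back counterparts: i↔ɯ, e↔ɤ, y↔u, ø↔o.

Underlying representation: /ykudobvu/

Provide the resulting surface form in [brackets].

/u/ harmonizes with /y/ ([-back]) → [y]
/o/ harmonizes with /y/ ([-back]) → [ø]
/u/ harmonizes with /y/ ([-back]) → [y]

[ykydøbvy]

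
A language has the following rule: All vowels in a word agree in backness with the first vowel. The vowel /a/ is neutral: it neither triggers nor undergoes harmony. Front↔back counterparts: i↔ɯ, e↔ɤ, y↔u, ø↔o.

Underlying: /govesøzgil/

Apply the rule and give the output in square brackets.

/e/ harmonizes with /o/ ([+back]) → [ɤ]
/ø/ harmonizes with /o/ ([+back]) → [o]
/i/ harmonizes with /o/ ([+back]) → [ɯ]

[govɤsozgɯl]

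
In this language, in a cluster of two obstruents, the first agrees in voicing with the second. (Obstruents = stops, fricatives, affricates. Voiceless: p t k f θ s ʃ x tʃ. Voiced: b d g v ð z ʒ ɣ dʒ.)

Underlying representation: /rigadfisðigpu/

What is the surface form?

/d/ before /f/ (voiceless) → [t]
/s/ before /ð/ (voiced) → [z]
/g/ before /p/ (voiceless) → [k]

[rigatfizðikpu]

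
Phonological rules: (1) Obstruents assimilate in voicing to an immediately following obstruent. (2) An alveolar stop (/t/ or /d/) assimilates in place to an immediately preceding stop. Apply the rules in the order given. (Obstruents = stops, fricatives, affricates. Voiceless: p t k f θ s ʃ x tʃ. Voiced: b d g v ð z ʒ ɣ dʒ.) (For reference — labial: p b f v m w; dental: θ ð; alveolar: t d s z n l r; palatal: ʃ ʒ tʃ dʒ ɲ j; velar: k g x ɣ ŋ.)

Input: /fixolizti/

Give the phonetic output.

Rule 1: /z/ before /t/ (voiceless) → [s]
After rule 1: fixolisti
Rule 2: no segment meets the rule's conditions; no change.

[fixolisti]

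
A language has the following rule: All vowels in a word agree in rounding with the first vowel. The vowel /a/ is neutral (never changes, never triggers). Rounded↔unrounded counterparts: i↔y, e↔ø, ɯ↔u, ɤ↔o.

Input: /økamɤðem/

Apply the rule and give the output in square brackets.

[økamoðøm]

/ɤ/ harmonizes with /ø/ ([+round]) → [o]
/e/ harmonizes with /ø/ ([+round]) → [ø]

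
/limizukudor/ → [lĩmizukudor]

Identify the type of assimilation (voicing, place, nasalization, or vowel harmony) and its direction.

nasalization, regressive

/i/→[ĩ].
Each target copies a feature from the following segment, so the direction is regressive.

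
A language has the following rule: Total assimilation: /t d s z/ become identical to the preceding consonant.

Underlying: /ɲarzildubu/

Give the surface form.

/z/ after /r/ → [r] (total assimilation)
/d/ after /l/ → [l] (total assimilation)

[ɲarrillubu]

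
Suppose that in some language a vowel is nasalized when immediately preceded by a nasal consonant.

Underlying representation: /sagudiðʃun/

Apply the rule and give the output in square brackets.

[sagudiðʃun]

no segment meets the rule's conditions; no change.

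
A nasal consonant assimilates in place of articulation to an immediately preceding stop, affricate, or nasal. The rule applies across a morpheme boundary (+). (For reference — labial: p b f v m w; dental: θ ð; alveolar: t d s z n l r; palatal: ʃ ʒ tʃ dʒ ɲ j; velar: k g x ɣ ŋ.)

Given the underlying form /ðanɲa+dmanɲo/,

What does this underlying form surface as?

[ðanna+dnanno]

/ɲ/ after /n/ (alveolar) → [n]
/m/ after /d/ (alveolar) → [n]
/ɲ/ after /n/ (alveolar) → [n]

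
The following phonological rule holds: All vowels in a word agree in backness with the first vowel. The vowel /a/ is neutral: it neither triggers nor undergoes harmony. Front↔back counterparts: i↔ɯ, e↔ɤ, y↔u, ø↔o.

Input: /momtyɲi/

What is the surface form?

/y/ harmonizes with /o/ ([+back]) → [u]
/i/ harmonizes with /o/ ([+back]) → [ɯ]

[momtuɲɯ]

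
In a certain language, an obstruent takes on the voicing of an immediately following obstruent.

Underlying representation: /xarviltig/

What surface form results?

no segment meets the rule's conditions; no change.

[xarviltig]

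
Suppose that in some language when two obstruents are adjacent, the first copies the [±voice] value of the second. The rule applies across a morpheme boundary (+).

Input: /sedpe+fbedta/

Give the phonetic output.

[setpe+vbetta]

/d/ before /p/ (voiceless) → [t]
/f/ before /b/ (voiced) → [v]
/d/ before /t/ (voiceless) → [t]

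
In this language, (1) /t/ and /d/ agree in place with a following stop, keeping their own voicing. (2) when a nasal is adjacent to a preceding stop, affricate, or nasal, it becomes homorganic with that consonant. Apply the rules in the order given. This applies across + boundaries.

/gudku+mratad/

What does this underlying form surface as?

Rule 1: /d/ before /k/ (velar) → [g]
After rule 1: gugku+mratad
Rule 2: no segment meets the rule's conditions; no change.

[gugku+mratad]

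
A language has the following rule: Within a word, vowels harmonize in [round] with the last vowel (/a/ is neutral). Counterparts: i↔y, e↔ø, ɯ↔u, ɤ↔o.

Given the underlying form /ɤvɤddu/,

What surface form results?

[ovoddu]

/ɤ/ harmonizes with /u/ ([+round]) → [o]
/ɤ/ harmonizes with /u/ ([+round]) → [o]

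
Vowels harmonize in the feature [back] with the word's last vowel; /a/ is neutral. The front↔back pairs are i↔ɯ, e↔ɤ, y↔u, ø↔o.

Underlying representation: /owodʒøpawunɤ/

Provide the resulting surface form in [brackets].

[owodʒopawunɤ]

/ø/ harmonizes with /ɤ/ ([+back]) → [o]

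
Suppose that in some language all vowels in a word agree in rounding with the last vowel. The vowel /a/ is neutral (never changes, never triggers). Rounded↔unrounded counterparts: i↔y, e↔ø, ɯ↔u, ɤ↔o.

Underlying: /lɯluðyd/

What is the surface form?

[luluðyd]

/ɯ/ harmonizes with /y/ ([+round]) → [u]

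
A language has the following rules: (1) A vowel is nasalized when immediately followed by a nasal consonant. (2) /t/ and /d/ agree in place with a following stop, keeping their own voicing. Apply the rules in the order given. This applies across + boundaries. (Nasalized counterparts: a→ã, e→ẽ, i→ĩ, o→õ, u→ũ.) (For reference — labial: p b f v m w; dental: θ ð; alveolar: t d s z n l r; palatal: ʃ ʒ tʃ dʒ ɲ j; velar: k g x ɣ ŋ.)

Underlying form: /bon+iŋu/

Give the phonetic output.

[bõn+ĩŋu]

Rule 1: /o/ before nasal /n/ → [õ]
Rule 1: /i/ before nasal /ŋ/ → [ĩ]
After rule 1: bõn+ĩŋu
Rule 2: no segment meets the rule's conditions; no change.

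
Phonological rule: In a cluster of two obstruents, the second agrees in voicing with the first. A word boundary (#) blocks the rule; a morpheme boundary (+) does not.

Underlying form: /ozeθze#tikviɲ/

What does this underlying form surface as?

[ozeθse#tikfiɲ]

/z/ after /θ/ (voiceless) → [s]
/v/ after /k/ (voiceless) → [f]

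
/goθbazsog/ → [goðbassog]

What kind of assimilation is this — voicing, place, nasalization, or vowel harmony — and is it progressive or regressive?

voicing assimilation, regressive

/θ/→[ð] /z/→[s].
Each target copies a feature from the following segment, so the direction is regressive.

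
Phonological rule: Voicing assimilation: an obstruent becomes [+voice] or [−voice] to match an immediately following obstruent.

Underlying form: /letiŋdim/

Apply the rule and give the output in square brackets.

[letiŋdim]

no segment meets the rule's conditions; no change.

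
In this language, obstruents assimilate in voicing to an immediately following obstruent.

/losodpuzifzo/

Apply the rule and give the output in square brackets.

[losotpuzivzo]

/d/ before /p/ (voiceless) → [t]
/f/ before /z/ (voiced) → [v]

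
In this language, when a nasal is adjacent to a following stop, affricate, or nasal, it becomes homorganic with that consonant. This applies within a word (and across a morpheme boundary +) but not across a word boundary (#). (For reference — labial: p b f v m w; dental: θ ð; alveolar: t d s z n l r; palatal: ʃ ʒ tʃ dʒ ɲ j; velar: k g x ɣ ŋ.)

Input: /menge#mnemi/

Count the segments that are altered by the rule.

2

/n/ before /g/ (velar) → [ŋ]
/m/ before /n/ (alveolar) → [n]
2 segments change.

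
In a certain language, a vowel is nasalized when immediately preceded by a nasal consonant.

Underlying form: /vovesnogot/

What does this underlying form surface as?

[vovesnõgot]

/o/ after nasal /n/ → [õ]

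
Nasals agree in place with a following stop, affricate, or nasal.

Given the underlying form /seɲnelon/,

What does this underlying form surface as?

/ɲ/ before /n/ (alveolar) → [n]

[sennelon]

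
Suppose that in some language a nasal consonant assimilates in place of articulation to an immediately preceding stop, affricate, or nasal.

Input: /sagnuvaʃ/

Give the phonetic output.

/n/ after /g/ (velar) → [ŋ]

[sagŋuvaʃ]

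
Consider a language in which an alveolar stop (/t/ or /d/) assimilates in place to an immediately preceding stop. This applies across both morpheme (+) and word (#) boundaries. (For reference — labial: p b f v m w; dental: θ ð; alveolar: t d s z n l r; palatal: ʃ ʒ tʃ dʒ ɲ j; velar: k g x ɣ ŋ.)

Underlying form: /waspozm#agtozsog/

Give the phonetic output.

[waspozm#agkozsog]

/t/ after /g/ (velar) → [k]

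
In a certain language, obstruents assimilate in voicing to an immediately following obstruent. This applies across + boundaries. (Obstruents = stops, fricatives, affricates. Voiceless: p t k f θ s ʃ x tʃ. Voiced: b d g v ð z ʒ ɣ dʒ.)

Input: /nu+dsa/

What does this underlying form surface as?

[nu+tsa]

/d/ before /s/ (voiceless) → [t]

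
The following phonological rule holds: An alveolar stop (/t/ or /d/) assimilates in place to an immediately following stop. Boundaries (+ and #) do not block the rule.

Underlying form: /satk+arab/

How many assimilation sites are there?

1

/t/ before /k/ (velar) → [k]
1 segment changes.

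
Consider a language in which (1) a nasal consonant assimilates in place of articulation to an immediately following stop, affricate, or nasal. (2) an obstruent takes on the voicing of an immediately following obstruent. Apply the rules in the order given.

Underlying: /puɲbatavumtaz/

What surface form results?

Rule 1: /ɲ/ before /b/ (labial) → [m]
Rule 1: /m/ before /t/ (alveolar) → [n]
After rule 1: pumbatavuntaz
Rule 2: no segment meets the rule's conditions; no change.

[pumbatavuntaz]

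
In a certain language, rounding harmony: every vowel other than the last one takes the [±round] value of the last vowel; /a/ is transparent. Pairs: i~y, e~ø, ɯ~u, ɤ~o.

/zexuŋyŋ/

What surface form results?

[zøxuŋyŋ]

/e/ harmonizes with /y/ ([+round]) → [ø]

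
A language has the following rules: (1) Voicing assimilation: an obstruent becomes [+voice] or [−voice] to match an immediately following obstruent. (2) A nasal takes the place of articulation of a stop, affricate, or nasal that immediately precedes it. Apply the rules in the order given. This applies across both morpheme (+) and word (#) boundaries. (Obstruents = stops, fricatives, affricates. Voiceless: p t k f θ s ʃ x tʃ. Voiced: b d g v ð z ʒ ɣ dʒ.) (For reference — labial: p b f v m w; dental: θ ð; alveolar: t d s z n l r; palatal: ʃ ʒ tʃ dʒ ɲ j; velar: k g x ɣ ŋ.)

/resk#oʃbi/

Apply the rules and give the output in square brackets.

Rule 1: /ʃ/ before /b/ (voiced) → [ʒ]
After rule 1: resk#oʒbi
Rule 2: no segment meets the rule's conditions; no change.

[resk#oʒbi]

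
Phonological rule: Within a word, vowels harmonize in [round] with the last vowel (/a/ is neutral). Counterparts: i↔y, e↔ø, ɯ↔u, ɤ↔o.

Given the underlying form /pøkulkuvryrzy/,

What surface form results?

no segment meets the rule's conditions; no change.

[pøkulkuvryrzy]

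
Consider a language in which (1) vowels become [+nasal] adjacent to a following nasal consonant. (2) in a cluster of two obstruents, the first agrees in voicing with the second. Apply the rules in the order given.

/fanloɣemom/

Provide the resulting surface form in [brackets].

[fãnloɣẽmõm]

Rule 1: /a/ before nasal /n/ → [ã]
Rule 1: /e/ before nasal /m/ → [ẽ]
Rule 1: /o/ before nasal /m/ → [õ]
After rule 1: fãnloɣẽmõm
Rule 2: no segment meets the rule's conditions; no change.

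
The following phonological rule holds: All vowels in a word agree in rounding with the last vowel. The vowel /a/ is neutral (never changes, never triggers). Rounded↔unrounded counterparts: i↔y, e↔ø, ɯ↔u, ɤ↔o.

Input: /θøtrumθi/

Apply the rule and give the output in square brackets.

[θetrɯmθi]

/ø/ harmonizes with /i/ ([-round]) → [e]
/u/ harmonizes with /i/ ([-round]) → [ɯ]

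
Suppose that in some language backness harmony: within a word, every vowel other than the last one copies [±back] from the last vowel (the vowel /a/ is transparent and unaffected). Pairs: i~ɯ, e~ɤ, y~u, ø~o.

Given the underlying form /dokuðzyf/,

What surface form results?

/o/ harmonizes with /y/ ([-back]) → [ø]
/u/ harmonizes with /y/ ([-back]) → [y]

[døkyðzyf]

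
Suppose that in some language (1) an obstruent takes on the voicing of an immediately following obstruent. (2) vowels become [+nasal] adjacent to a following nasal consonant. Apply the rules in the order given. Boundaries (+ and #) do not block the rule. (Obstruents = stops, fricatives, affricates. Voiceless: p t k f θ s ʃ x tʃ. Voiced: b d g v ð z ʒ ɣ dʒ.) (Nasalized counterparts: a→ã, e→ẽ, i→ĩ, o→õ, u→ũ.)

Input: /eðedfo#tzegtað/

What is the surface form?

[eðetfo#dzektað]

Rule 1: /d/ before /f/ (voiceless) → [t]
Rule 1: /t/ before /z/ (voiced) → [d]
Rule 1: /g/ before /t/ (voiceless) → [k]
After rule 1: eðetfo#dzektað
Rule 2: no segment meets the rule's conditions; no change.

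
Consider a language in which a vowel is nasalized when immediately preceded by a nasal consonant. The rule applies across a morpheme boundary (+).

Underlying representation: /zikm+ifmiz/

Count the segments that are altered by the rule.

2

/i/ after nasal /m/ → [ĩ]
/i/ after nasal /m/ → [ĩ]
2 segments change.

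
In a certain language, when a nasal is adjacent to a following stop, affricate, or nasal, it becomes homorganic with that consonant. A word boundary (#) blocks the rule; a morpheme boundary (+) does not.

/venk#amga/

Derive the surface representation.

/n/ before /k/ (velar) → [ŋ]
/m/ before /g/ (velar) → [ŋ]

[veŋk#aŋga]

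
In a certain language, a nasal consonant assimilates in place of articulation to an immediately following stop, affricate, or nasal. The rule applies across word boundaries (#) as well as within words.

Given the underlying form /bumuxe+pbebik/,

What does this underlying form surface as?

no segment meets the rule's conditions; no change.

[bumuxe+pbebik]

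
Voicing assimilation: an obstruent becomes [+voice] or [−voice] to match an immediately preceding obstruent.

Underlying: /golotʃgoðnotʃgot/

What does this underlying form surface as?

/g/ after /tʃ/ (voiceless) → [k]
/g/ after /tʃ/ (voiceless) → [k]

[golotʃkoðnotʃkot]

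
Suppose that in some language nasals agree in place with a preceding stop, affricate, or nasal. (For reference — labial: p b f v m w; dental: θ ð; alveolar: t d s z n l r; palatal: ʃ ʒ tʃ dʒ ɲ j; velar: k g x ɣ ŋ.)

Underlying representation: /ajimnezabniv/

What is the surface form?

[ajimmezabmiv]

/n/ after /m/ (labial) → [m]
/n/ after /b/ (labial) → [m]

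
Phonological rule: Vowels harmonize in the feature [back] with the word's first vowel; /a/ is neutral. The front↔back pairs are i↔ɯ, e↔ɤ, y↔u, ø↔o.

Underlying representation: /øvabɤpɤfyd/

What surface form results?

/ɤ/ harmonizes with /ø/ ([-back]) → [e]
/ɤ/ harmonizes with /ø/ ([-back]) → [e]

[øvabepefyd]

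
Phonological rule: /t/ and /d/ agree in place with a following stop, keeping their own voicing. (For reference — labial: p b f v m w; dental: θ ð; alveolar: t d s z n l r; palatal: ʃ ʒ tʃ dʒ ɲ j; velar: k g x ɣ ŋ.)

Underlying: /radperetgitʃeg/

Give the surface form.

/d/ before /p/ (labial) → [b]
/t/ before /g/ (velar) → [k]

[rabperekgitʃeg]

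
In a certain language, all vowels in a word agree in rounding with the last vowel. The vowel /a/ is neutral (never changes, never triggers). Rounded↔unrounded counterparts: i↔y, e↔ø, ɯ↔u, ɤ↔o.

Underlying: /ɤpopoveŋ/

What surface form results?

[ɤpɤpɤveŋ]

/o/ harmonizes with /e/ ([-round]) → [ɤ]
/o/ harmonizes with /e/ ([-round]) → [ɤ]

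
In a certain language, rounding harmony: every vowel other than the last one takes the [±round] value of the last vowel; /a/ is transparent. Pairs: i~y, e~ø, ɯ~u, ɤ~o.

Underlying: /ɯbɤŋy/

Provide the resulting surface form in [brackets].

/ɯ/ harmonizes with /y/ ([+round]) → [u]
/ɤ/ harmonizes with /y/ ([+round]) → [o]

[uboŋy]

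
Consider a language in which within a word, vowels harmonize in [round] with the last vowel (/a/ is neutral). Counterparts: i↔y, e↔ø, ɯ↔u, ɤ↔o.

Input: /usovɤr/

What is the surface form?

/u/ harmonizes with /ɤ/ ([-round]) → [ɯ]
/o/ harmonizes with /ɤ/ ([-round]) → [ɤ]

[ɯsɤvɤr]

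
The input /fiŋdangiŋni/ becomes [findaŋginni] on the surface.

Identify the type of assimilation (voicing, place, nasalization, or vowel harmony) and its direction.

/ŋ/→[n] /n/→[ŋ] /ŋ/→[n].
Each target copies a feature from the following segment, so the direction is regressive.

place assimilation, regressive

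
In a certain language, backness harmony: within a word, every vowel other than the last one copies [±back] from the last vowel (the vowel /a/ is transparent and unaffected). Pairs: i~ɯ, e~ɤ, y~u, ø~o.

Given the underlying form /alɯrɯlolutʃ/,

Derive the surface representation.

no segment meets the rule's conditions; no change.

[alɯrɯlolutʃ]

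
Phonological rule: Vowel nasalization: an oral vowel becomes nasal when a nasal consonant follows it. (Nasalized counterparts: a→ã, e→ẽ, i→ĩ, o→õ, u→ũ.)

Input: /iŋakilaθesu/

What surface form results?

/i/ before nasal /ŋ/ → [ĩ]

[ĩŋakilaθesu]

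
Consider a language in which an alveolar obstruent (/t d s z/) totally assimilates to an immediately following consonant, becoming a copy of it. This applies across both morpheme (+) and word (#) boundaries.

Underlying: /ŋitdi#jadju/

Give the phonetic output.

/t/ before /d/ → [d] (total assimilation)
/d/ before /j/ → [j] (total assimilation)

[ŋiddi#jajju]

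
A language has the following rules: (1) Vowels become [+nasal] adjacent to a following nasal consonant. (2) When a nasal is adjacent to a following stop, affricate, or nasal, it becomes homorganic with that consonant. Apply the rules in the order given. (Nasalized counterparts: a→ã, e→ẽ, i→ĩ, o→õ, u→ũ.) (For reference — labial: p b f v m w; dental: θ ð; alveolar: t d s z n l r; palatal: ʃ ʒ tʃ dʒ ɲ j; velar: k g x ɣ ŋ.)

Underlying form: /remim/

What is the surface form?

Rule 1: /e/ before nasal /m/ → [ẽ]
Rule 1: /i/ before nasal /m/ → [ĩ]
After rule 1: rẽmĩm
Rule 2: no segment meets the rule's conditions; no change.

[rẽmĩm]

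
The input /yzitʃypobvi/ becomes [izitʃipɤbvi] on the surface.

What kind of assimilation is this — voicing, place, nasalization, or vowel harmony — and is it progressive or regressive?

/y/→[i] /y/→[i] /o/→[ɤ].
Vowels agree with the last vowel, so the harmony is regressive.

vowel harmony, regressive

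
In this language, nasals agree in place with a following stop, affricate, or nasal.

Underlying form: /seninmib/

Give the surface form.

[senimmib]

/n/ before /m/ (labial) → [m]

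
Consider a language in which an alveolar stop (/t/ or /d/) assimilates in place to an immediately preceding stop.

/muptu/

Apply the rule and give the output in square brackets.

[muppu]

/t/ after /p/ (labial) → [p]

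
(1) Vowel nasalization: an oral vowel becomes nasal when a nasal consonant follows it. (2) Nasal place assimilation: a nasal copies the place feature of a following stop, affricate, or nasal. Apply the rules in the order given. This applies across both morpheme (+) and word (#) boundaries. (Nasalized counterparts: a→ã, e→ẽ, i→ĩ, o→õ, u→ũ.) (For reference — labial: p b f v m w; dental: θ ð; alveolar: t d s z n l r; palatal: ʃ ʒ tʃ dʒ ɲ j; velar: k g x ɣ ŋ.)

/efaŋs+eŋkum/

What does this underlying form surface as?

[efãŋs+ẽŋkũm]

Rule 1: /a/ before nasal /ŋ/ → [ã]
Rule 1: /e/ before nasal /ŋ/ → [ẽ]
Rule 1: /u/ before nasal /m/ → [ũ]
After rule 1: efãŋs+ẽŋkũm
Rule 2: no segment meets the rule's conditions; no change.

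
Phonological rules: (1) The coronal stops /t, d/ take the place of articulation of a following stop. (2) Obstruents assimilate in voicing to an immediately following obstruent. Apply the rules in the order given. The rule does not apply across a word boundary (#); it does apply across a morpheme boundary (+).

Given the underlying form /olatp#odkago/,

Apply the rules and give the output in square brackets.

[olapp#okkago]

Rule 1: /t/ before /p/ (labial) → [p]
Rule 1: /d/ before /k/ (velar) → [g]
After rule 1: olapp#ogkago
Rule 2: /g/ before /k/ (voiceless) → [k]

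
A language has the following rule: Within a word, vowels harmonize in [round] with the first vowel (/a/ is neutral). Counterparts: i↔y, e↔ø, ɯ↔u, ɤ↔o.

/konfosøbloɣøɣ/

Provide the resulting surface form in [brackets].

[konfosøbloɣøɣ]

no segment meets the rule's conditions; no change.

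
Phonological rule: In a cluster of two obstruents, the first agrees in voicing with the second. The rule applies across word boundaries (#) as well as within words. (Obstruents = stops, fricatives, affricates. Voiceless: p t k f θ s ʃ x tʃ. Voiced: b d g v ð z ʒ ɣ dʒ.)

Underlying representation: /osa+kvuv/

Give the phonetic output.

[osa+gvuv]

/k/ before /v/ (voiced) → [g]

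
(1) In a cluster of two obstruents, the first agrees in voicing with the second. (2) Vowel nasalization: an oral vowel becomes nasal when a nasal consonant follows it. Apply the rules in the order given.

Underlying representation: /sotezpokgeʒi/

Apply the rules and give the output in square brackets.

Rule 1: /z/ before /p/ (voiceless) → [s]
Rule 1: /k/ before /g/ (voiced) → [g]
After rule 1: sotespoggeʒi
Rule 2: no segment meets the rule's conditions; no change.

[sotespoggeʒi]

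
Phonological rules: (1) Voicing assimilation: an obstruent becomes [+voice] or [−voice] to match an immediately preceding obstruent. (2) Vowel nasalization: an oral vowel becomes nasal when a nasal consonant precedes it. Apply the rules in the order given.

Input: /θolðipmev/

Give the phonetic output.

[θolðipmẽv]

Rule 1: no segment meets the rule's conditions; no change.
After rule 1: θolðipmev
Rule 2: /e/ after nasal /m/ → [ẽ]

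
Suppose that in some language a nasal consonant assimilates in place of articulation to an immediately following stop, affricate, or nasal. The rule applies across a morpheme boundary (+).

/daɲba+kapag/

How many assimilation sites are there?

1

/ɲ/ before /b/ (labial) → [m]
1 segment changes.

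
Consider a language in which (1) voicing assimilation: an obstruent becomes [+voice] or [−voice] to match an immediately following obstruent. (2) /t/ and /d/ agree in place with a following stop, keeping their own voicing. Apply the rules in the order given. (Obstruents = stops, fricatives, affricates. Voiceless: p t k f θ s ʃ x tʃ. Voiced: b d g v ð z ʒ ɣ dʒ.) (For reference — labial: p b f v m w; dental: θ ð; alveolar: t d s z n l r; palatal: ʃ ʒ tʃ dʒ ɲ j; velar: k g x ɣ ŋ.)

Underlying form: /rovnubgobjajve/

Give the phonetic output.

[rovnubgobjajve]

Rule 1: no segment meets the rule's conditions; no change.
After rule 1: rovnubgobjajve
Rule 2: no segment meets the rule's conditions; no change.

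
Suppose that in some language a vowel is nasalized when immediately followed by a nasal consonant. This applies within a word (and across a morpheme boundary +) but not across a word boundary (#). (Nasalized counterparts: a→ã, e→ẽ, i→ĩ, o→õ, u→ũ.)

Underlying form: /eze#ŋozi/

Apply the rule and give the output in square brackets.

[eze#ŋozi]

no segment meets the rule's conditions; no change.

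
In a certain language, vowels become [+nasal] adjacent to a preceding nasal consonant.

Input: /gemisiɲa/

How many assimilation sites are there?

/i/ after nasal /m/ → [ĩ]
/a/ after nasal /ɲ/ → [ã]
2 segments change.

2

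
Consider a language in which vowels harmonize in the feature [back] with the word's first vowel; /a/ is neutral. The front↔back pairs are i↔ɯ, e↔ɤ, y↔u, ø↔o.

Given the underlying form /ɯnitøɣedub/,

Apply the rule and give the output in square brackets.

/i/ harmonizes with /ɯ/ ([+back]) → [ɯ]
/ø/ harmonizes with /ɯ/ ([+back]) → [o]
/e/ harmonizes with /ɯ/ ([+back]) → [ɤ]

[ɯnɯtoɣɤdub]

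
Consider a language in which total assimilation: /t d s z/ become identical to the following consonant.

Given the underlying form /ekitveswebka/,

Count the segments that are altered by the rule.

2

/t/ before /v/ → [v] (total assimilation)
/s/ before /w/ → [w] (total assimilation)
2 segments change.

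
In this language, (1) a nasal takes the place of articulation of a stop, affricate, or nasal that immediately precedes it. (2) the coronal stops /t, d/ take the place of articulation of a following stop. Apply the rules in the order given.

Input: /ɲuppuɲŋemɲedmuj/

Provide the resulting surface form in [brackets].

[ɲuppuɲɲemmednuj]

Rule 1: /ŋ/ after /ɲ/ (palatal) → [ɲ]
Rule 1: /ɲ/ after /m/ (labial) → [m]
Rule 1: /m/ after /d/ (alveolar) → [n]
After rule 1: ɲuppuɲɲemmednuj
Rule 2: no segment meets the rule's conditions; no change.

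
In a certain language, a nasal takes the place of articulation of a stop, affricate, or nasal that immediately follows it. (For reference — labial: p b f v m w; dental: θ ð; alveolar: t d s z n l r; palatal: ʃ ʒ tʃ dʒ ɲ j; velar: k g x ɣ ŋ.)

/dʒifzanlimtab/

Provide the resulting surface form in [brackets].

/m/ before /t/ (alveolar) → [n]

[dʒifzanlintab]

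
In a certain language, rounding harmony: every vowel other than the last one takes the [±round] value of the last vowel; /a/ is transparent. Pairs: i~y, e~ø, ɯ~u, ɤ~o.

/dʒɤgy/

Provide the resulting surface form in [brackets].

[dʒogy]

/ɤ/ harmonizes with /y/ ([+round]) → [o]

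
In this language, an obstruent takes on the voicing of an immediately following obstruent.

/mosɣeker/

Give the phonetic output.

[mozɣeker]

/s/ before /ɣ/ (voiced) → [z]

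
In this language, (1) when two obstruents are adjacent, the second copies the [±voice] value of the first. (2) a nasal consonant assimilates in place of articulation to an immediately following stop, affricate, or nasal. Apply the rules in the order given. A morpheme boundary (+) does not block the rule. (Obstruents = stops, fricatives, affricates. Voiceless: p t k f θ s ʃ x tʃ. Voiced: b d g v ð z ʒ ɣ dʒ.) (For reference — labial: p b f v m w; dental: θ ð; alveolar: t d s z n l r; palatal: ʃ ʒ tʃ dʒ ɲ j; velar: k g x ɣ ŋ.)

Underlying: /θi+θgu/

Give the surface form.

Rule 1: /g/ after /θ/ (voiceless) → [k]
After rule 1: θi+θku
Rule 2: no segment meets the rule's conditions; no change.

[θi+θku]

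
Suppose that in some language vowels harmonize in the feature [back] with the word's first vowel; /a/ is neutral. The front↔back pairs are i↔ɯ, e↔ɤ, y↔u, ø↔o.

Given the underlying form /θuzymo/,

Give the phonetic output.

[θuzumo]

/y/ harmonizes with /u/ ([+back]) → [u]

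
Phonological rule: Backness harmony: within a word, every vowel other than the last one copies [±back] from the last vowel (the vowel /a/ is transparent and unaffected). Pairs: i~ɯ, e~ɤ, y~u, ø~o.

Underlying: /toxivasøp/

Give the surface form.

/o/ harmonizes with /ø/ ([-back]) → [ø]

[tøxivasøp]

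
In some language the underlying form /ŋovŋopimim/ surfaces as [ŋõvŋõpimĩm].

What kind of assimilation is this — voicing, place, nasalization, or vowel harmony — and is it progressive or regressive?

/o/→[õ] /o/→[õ] /i/→[ĩ].
Each target copies a feature from the preceding segment, so the direction is progressive.

nasalization, progressive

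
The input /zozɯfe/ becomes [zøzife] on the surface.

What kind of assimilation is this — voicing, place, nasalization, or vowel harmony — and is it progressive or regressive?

vowel harmony, regressive

/o/→[ø] /ɯ/→[i].
Vowels agree with the last vowel, so the harmony is regressive.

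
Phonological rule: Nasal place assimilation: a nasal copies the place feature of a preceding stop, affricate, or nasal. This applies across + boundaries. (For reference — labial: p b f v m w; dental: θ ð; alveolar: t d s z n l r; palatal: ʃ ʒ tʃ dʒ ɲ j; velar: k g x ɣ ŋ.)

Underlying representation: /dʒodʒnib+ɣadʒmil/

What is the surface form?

[dʒodʒɲib+ɣadʒɲil]

/n/ after /dʒ/ (palatal) → [ɲ]
/m/ after /dʒ/ (palatal) → [ɲ]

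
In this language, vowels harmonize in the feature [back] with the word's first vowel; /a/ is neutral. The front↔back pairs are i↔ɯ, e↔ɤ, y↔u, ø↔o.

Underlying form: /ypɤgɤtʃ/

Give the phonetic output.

/ɤ/ harmonizes with /y/ ([-back]) → [e]
/ɤ/ harmonizes with /y/ ([-back]) → [e]

[ypegetʃ]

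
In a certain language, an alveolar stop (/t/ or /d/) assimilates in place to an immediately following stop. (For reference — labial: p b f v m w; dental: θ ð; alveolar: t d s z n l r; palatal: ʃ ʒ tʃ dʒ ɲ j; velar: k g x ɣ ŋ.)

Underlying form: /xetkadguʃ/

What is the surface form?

[xekkagguʃ]

/t/ before /k/ (velar) → [k]
/d/ before /g/ (velar) → [g]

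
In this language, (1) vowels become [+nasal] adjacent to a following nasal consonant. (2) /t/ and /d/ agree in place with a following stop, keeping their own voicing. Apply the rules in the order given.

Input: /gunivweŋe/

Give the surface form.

Rule 1: /u/ before nasal /n/ → [ũ]
Rule 1: /e/ before nasal /ŋ/ → [ẽ]
After rule 1: gũnivwẽŋe
Rule 2: no segment meets the rule's conditions; no change.

[gũnivwẽŋe]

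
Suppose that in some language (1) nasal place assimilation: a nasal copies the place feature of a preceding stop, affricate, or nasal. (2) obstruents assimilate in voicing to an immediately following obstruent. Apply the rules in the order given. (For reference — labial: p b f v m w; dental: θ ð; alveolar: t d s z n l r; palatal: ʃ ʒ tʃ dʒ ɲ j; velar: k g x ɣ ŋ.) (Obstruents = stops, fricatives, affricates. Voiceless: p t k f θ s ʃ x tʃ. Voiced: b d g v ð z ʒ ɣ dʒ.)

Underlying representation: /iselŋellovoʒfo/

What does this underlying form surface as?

Rule 1: no segment meets the rule's conditions; no change.
After rule 1: iselŋellovoʒfo
Rule 2: /ʒ/ before /f/ (voiceless) → [ʃ]

[iselŋellovoʃfo]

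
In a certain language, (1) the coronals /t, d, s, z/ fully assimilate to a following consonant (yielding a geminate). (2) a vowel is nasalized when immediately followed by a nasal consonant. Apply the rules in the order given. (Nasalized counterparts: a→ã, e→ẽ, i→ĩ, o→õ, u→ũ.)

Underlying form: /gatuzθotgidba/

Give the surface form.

[gatuθθoggibba]

Rule 1: /z/ before /θ/ → [θ] (total assimilation)
Rule 1: /t/ before /g/ → [g] (total assimilation)
Rule 1: /d/ before /b/ → [b] (total assimilation)
After rule 1: gatuθθoggibba
Rule 2: no segment meets the rule's conditions; no change.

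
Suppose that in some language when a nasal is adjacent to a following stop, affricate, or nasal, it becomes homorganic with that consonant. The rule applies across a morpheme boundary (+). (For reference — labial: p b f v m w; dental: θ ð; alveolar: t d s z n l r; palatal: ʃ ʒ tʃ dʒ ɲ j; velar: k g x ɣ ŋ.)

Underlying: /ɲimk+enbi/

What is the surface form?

/m/ before /k/ (velar) → [ŋ]
/n/ before /b/ (labial) → [m]

[ɲiŋk+embi]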